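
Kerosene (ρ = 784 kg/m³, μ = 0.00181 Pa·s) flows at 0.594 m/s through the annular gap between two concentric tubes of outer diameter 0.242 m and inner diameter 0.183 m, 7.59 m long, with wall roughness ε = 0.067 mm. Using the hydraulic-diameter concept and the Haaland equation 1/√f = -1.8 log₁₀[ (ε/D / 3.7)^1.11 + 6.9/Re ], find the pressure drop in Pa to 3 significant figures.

Hydraulic diameter D_h = 4A/P = D_o - D_i = 0.242 - 0.183 = 0.059 m.
Re = ρVD_h/μ = 784·0.594·0.059/0.00181 = 1.518e+04.
ε/D_h = 6.7e-05/0.059 = 0.00114; Haaland gives 1/√f = -1.8 log₁₀[0.000126+0.000455] = 5.825, so f = 0.02947.
ΔP = f(L/D_h)(ρV²/2) = 0.02947·7.59/0.059·138.3 = 524.4 Pa.

ΔP ≈ 524 Pa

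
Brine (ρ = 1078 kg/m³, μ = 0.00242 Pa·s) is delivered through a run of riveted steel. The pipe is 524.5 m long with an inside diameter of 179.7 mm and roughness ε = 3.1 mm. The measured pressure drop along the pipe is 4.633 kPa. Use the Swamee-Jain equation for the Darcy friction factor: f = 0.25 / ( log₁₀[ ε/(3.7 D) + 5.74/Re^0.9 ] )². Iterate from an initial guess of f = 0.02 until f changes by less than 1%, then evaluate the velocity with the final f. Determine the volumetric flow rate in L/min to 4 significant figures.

Q ≈ 373.9 L/min

Rearranging Darcy-Weisbach: V = √(2·ΔP·D/(f·L·ρ)). With ε/D = 0.0031/0.1797 = 0.0173, iterate starting from f = 0.02:
  f = 0.02 → V = √(2·4633·0.1797/(0.02·524.5·1078)) = 0.3837 m/s; Re = ρVD/μ = 3.072e+04; f → 0.04788
  f = 0.04788 → V = 0.248 m/s; Re = 1.985e+04; f → 0.04876
  f = 0.04876 → V = 0.2458 m/s; Re = 1.967e+04; f → 0.04878
Converged (Δf/f < 1%). With the final f = 0.04878: V = √(2·4633·0.1797/(0.04878·524.5·1078)) = 0.2457 m/s.
Q = V·A = 0.2457·(π/4·0.1797²) = 0.006232 m³/s = 373.9 L/min.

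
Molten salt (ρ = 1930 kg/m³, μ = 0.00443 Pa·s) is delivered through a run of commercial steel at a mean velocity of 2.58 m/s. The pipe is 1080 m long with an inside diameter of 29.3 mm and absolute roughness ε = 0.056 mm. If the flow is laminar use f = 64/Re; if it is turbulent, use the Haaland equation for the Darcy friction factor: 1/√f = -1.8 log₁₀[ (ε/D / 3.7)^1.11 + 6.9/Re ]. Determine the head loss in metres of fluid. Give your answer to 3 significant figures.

Reynolds number Re = ρVD/μ = 1930 · 2.58 · 0.0293 / 0.00443 = 3.293e+04.
Re > 4000 → turbulent. Relative roughness ε/D = 5.6e-05/0.0293 = 0.00191. Haaland: 1/√f = -1.8 log₁₀[(0.00191/3.7)^1.11 + 6.9/3.293e+04] = -1.8 log₁₀[0.000225 + 0.00021] = 6.052, so f = 0.0273.
Darcy-Weisbach: ΔP = f(L/D)(ρV²/2) = 0.0273·(1080/0.0293)·(1930·2.58²/2) = 0.0273·3.686e+04·6423 = 6.464e+06 Pa.
Head loss h_f = ΔP/(ρg) = 6.464e+06/(1930·9.81) = 341 m.

h_f ≈ 341 m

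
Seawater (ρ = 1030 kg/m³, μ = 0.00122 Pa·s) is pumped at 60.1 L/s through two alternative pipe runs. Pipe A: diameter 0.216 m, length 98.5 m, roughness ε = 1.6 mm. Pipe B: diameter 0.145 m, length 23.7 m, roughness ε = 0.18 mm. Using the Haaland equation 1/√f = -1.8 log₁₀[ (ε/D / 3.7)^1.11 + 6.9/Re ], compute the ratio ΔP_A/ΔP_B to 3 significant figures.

ΔP_A/ΔP_B ≈ 0.923

Pipe A: V = Q/A = 0.0601/0.03664 = 1.64 m/s; Re = 2.991e+05; ε/D = 0.00741; Haaland → f = 0.03463; ΔP_A = f(L/D)(ρV²/2) = 2.187e+04 Pa.
Pipe B: V = Q/A = 0.0601/0.01651 = 3.64 m/s; Re = 4.455e+05; ε/D = 0.00124; Haaland → f = 0.02125; ΔP_B = f(L/D)(ρV²/2) = 2.37e+04 Pa.
ΔP_A/ΔP_B = 2.187e+04/2.37e+04 = 0.923.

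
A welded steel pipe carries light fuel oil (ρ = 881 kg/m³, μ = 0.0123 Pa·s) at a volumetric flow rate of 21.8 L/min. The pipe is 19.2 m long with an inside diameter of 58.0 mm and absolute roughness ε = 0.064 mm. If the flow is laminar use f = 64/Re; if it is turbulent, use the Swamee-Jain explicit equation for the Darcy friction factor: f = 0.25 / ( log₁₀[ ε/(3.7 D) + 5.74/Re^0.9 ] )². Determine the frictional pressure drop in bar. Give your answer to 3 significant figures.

ΔP ≈ 0.00309 bar

Q = 21.8 L/min = 21.8/60000 = 0.0003633 m³/s.
Cross-sectional area A = πD²/4 = π(0.058)²/4 = 0.002642 m²; mean velocity V = Q/A = 0.0003633/0.002642 = 0.1375 m/s.
Reynolds number Re = ρVD/μ = 881 · 0.1375 · 0.058 / 0.0123 = 571.3.
Re < 2300 → laminar flow, so f = 64/Re = 64/571.3 = 0.112 (the turbulent correlation is not needed).
Darcy-Weisbach: ΔP = f(L/D)(ρV²/2) = 0.112·(19.2/0.058)·(881·0.1375²/2) = 0.112·331·8.33 = 308.9 Pa.
ΔP = 308.9 Pa = 0.00309 bar.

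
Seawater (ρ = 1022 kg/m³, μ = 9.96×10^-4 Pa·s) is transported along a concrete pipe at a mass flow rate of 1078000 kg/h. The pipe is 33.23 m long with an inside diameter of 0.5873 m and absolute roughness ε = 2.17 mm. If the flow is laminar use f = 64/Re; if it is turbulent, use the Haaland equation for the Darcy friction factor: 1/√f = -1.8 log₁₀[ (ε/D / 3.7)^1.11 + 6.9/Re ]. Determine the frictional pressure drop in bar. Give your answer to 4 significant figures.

ΔP ≈ 0.009465 bar

ṁ = 1078000 kg/h = 1078000/3600 = 299.4 kg/s.
A = πD²/4 = π(0.5873)²/4 = 0.2709 m²; mean velocity V = ṁ/(ρA) = 299.4/(1022 · 0.2709) = 1.082 m/s.
Reynolds number Re = ρVD/μ = 1022 · 1.082 · 0.5873 / 0.000996 = 6.518e+05.
Re > 4000 → turbulent. Relative roughness ε/D = 0.00217/0.5873 = 0.00369. Haaland: 1/√f = -1.8 log₁₀[(0.00369/3.7)^1.11 + 6.9/6.518e+05] = -1.8 log₁₀[0.000467 + 1.06e-05] = 5.978, so f = 0.02799.
Darcy-Weisbach: ΔP = f(L/D)(ρV²/2) = 0.02799·(33.23/0.5873)·(1022·1.082²/2) = 0.02799·56.58·597.8 = 946.5 Pa.
ΔP = 946.5 Pa = 0.009465 bar.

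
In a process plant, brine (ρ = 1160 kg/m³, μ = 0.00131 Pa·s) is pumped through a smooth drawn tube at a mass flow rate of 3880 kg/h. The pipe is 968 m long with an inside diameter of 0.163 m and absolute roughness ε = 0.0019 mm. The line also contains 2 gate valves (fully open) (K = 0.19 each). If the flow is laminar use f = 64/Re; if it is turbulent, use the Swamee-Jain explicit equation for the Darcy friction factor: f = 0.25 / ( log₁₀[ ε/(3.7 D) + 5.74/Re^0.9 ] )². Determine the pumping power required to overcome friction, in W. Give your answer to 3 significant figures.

ṁ = 3880 kg/h = 3880/3600 = 1.078 kg/s.
A = πD²/4 = π(0.163)²/4 = 0.02087 m²; mean velocity V = ṁ/(ρA) = 1.078/(1160 · 0.02087) = 0.04453 m/s.
Reynolds number Re = ρVD/μ = 1160 · 0.04453 · 0.163 / 0.00131 = 6427.
Re > 4000 → turbulent. Relative roughness ε/D = 1.9e-06/0.163 = 1.17e-05. Swamee-Jain: f = 0.25/(log₁₀[1.17e-05/3.7 + 5.74/6427^0.9])² = 0.25/(log₁₀[3.15e-06 + 0.00215])² = 0.25/(-2.668)² = 0.03513.
Total minor-loss coefficient ΣK = 2·0.19 = 0.38.
ΔP = [f·L/D + ΣK]·(ρV²/2) = [0.03513·968/0.163 + 0.38]·(1160·0.04453²/2) = [208.6 + 0.38]·1.15 = 240.3 Pa.
Q = ṁ/ρ = 1.078/1160 = 0.0009291 m³/s.
Pumping power P = QΔP = 0.0009291·240.3 = 0.2233 W = 0.223 W.

P ≈ 0.223 W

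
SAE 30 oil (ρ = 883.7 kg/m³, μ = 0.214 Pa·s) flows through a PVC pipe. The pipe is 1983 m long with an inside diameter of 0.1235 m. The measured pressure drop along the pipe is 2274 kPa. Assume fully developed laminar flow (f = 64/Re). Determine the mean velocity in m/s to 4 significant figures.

For laminar flow, f = 64/Re with Re = ρVD/μ, so Darcy-Weisbach reduces to ΔP = 32μLV/D². Solving for V: V = ΔP·D²/(32μL) = 2.274e+06·(0.1235)²/(32·0.214·1983) = 2.554 m/s.
Check: Re = ρVD/μ = 883.7·2.554·0.1235/0.214 = 1303 < 2300, so the laminar assumption holds.

V ≈ 2.554 m/s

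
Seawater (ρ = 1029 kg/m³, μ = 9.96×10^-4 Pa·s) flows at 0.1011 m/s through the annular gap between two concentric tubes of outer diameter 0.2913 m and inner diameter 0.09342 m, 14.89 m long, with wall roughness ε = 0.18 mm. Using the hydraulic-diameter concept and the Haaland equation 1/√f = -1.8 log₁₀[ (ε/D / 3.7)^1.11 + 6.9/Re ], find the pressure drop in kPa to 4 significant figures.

ΔP ≈ 0.01079 kPa

Hydraulic diameter D_h = 4A/P = D_o - D_i = 0.2913 - 0.09342 = 0.1979 m.
Re = ρVD_h/μ = 1029·0.1011·0.1979/0.000996 = 2.067e+04.
ε/D_h = 0.00018/0.1979 = 0.00091; Haaland gives 1/√f = -1.8 log₁₀[9.85e-05+0.000334] = 6.055, so f = 0.02727.
ΔP = f(L/D_h)(ρV²/2) = 0.02727·14.89/0.1979·5.259 = 10.79 Pa.
ΔP = 0.01079 kPa.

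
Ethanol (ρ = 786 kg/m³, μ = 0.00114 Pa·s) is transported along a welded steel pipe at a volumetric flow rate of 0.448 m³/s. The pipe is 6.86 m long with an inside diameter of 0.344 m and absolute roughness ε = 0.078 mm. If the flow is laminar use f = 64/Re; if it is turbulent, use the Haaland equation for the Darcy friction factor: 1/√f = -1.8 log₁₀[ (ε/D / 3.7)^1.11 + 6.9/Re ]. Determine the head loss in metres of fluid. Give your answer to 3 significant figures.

h_f ≈ 0.350 m

Cross-sectional area A = πD²/4 = π(0.344)²/4 = 0.09294 m²; mean velocity V = Q/A = 0.448/0.09294 = 4.82 m/s.
Reynolds number Re = ρVD/μ = 786 · 4.82 · 0.344 / 0.00114 = 1.143e+06.
Re > 4000 → turbulent. Relative roughness ε/D = 7.8e-05/0.344 = 0.000227. Haaland: 1/√f = -1.8 log₁₀[(0.000227/3.7)^1.11 + 6.9/1.143e+06] = -1.8 log₁₀[2.11e-05 + 6.04e-06] = 8.22, so f = 0.0148.
Darcy-Weisbach: ΔP = f(L/D)(ρV²/2) = 0.0148·(6.86/0.344)·(786·4.82²/2) = 0.0148·19.94·9131 = 2695 Pa.
Head loss h_f = ΔP/(ρg) = 2695/(786·9.81) = 0.350 m.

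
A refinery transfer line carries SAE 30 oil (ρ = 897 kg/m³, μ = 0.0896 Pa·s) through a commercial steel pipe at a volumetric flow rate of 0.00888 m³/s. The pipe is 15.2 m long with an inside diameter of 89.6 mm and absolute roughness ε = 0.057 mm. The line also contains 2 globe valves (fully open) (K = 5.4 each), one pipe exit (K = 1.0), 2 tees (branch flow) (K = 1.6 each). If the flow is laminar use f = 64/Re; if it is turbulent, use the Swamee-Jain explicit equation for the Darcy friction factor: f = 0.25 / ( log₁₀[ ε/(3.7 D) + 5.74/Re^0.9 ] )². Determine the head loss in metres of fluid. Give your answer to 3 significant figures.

Cross-sectional area A = πD²/4 = π(0.0896)²/4 = 0.006305 m²; mean velocity V = Q/A = 0.00888/0.006305 = 1.408 m/s.
Reynolds number Re = ρVD/μ = 897 · 1.408 · 0.0896 / 0.0896 = 1263.
Re < 2300 → laminar flow, so f = 64/Re = 64/1263 = 0.05066 (the turbulent correlation is not needed).
Total minor-loss coefficient ΣK = 2·5.4 + 1·1 + 2·1.6 = 15.
ΔP = [f·L/D + ΣK]·(ρV²/2) = [0.05066·15.2/0.0896 + 15]·(897·1.408²/2) = [8.594 + 15]·889.6 = 2.099e+04 Pa.
Head loss h_f = ΔP/(ρg) = 2.099e+04/(897·9.81) = 2.39 m.

h_f ≈ 2.39 m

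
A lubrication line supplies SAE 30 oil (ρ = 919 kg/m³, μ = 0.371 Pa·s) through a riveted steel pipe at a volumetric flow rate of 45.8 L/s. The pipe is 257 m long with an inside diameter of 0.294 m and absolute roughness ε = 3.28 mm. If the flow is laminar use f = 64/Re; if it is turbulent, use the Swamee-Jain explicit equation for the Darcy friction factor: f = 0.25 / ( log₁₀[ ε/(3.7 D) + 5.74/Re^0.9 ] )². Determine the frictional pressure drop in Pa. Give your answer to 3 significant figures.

ΔP ≈ 23800 Pa

Q = 45.8 L/s = 45.8/1000 = 0.0458 m³/s.
Cross-sectional area A = πD²/4 = π(0.294)²/4 = 0.06789 m²; mean velocity V = Q/A = 0.0458/0.06789 = 0.6747 m/s.
Reynolds number Re = ρVD/μ = 919 · 0.6747 · 0.294 / 0.371 = 491.3.
Re < 2300 → laminar flow, so f = 64/Re = 64/491.3 = 0.1303 (the turbulent correlation is not needed).
Darcy-Weisbach: ΔP = f(L/D)(ρV²/2) = 0.1303·(257/0.294)·(919·0.6747²/2) = 0.1303·874.1·209.1 = 2.381e+04 Pa.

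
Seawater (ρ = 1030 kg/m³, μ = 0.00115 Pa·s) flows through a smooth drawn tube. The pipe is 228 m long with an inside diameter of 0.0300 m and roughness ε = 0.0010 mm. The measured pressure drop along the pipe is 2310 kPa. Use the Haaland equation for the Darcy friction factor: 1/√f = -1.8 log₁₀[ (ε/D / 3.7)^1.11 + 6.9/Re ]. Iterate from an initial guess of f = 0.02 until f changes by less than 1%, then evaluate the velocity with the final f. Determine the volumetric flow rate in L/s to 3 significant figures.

Q ≈ 4.25 L/s

Rearranging Darcy-Weisbach: V = √(2·ΔP·D/(f·L·ρ)). With ε/D = 1e-06/0.03 = 3.33e-05, iterate starting from f = 0.02:
  f = 0.02 → V = √(2·2.31e+06·0.03/(0.02·228·1030)) = 5.432 m/s; Re = ρVD/μ = 1.46e+05; f → 0.01667
  f = 0.01667 → V = 5.95 m/s; Re = 1.599e+05; f → 0.01638
  f = 0.01638 → V = 6.002 m/s; Re = 1.613e+05; f → 0.01636
Converged (Δf/f < 1%). With the final f = 0.01636: V = √(2·2.31e+06·0.03/(0.01636·228·1030)) = 6.007 m/s.
Q = V·A = 6.007·(π/4·0.03²) = 0.004246 m³/s = 4.25 L/s.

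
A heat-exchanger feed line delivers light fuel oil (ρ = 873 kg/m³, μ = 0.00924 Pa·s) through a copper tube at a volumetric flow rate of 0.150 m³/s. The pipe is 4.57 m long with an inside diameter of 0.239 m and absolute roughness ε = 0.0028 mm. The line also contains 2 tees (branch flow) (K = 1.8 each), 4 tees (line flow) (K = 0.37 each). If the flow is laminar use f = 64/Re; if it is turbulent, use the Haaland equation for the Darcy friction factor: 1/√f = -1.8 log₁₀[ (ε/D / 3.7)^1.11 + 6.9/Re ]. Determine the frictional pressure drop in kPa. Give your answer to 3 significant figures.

Cross-sectional area A = πD²/4 = π(0.239)²/4 = 0.04486 m²; mean velocity V = Q/A = 0.15/0.04486 = 3.344 m/s.
Reynolds number Re = ρVD/μ = 873 · 3.344 · 0.239 / 0.00924 = 7.55e+04.
Re > 4000 → turbulent. Relative roughness ε/D = 2.8e-06/0.239 = 1.17e-05. Haaland: 1/√f = -1.8 log₁₀[(1.17e-05/3.7)^1.11 + 6.9/7.55e+04] = -1.8 log₁₀[7.86e-07 + 9.14e-05] = 7.264, so f = 0.01895.
Total minor-loss coefficient ΣK = 2·1.8 + 4·0.37 = 5.08.
ΔP = [f·L/D + ΣK]·(ρV²/2) = [0.01895·4.57/0.239 + 5.08]·(873·3.344²/2) = [0.3624 + 5.08]·4880 = 2.656e+04 Pa.
ΔP = 2.656e+04 Pa = 26.6 kPa.

ΔP ≈ 26.6 kPa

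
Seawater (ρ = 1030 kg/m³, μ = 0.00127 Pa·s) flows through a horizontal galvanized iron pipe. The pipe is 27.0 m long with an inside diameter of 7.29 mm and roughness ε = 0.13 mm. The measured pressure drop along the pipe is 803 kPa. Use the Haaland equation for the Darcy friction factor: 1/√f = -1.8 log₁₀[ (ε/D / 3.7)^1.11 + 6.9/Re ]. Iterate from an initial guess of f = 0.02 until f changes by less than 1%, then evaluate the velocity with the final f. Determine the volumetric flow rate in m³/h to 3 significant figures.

Q ≈ 0.441 m³/h

Rearranging Darcy-Weisbach: V = √(2·ΔP·D/(f·L·ρ)). With ε/D = 0.00013/0.00729 = 0.0178, iterate starting from f = 0.02:
  f = 0.02 → V = √(2·8.03e+05·0.00729/(0.02·27·1030)) = 4.588 m/s; Re = ρVD/μ = 2.713e+04; f → 0.04812
  f = 0.04812 → V = 2.958 m/s; Re = 1.749e+04; f → 0.0489
  f = 0.0489 → V = 2.934 m/s; Re = 1.735e+04; f → 0.04892
Converged (Δf/f < 1%). With the final f = 0.04892: V = √(2·8.03e+05·0.00729/(0.04892·27·1030)) = 2.933 m/s.
Q = V·A = 2.933·(π/4·0.00729²) = 0.0001224 m³/s = 0.441 m³/h.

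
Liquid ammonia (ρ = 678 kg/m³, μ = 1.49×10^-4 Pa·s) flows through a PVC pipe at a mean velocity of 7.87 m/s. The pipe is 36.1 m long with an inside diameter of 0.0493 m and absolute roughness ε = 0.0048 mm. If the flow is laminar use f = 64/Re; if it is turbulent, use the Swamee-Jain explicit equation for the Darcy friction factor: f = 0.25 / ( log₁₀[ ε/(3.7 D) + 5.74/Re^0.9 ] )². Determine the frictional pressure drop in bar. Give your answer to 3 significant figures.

ΔP ≈ 1.99 bar

Reynolds number Re = ρVD/μ = 678 · 7.87 · 0.0493 / 0.000149 = 1.765e+06.
Re > 4000 → turbulent. Relative roughness ε/D = 4.8e-06/0.0493 = 9.74e-05. Swamee-Jain: f = 0.25/(log₁₀[9.74e-05/3.7 + 5.74/1.765e+06^0.9])² = 0.25/(log₁₀[2.63e-05 + 1.37e-05])² = 0.25/(-4.398)² = 0.01293.
Darcy-Weisbach: ΔP = f(L/D)(ρV²/2) = 0.01293·(36.1/0.0493)·(678·7.87²/2) = 0.01293·732.3·2.1e+04 = 1.987e+05 Pa.
ΔP = 1.987e+05 Pa = 1.99 bar.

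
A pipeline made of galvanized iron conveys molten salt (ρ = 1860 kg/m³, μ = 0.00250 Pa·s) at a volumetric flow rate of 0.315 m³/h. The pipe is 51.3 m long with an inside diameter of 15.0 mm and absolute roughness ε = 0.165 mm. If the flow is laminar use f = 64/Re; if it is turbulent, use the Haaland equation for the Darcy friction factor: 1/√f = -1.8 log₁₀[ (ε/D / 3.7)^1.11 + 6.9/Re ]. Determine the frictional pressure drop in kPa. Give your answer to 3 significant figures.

Q = 0.315 m³/h = 0.315/3600 = 8.75e-05 m³/s.
Cross-sectional area A = πD²/4 = π(0.015)²/4 = 0.0001767 m²; mean velocity V = Q/A = 8.75e-05/0.0001767 = 0.4951 m/s.
Reynolds number Re = ρVD/μ = 1860 · 0.4951 · 0.015 / 0.0025 = 5526.
Re > 4000 → turbulent. Relative roughness ε/D = 0.000165/0.015 = 0.011. Haaland: 1/√f = -1.8 log₁₀[(0.011/3.7)^1.11 + 6.9/5526] = -1.8 log₁₀[0.00157 + 0.00125] = 4.591, so f = 0.04745.
Darcy-Weisbach: ΔP = f(L/D)(ρV²/2) = 0.04745·(51.3/0.015)·(1860·0.4951²/2) = 0.04745·3420·228 = 3.7e+04 Pa.
ΔP = 3.7e+04 Pa = 37.0 kPa.

ΔP ≈ 37.0 kPa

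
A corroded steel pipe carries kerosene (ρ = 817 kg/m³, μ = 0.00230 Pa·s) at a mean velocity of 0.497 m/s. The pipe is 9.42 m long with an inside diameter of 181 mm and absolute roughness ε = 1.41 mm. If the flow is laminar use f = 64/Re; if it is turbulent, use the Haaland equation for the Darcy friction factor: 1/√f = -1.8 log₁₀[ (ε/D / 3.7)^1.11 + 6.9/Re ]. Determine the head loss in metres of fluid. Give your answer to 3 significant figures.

h_f ≈ 0.0242 m

Reynolds number Re = ρVD/μ = 817 · 0.497 · 0.181 / 0.0023 = 3.195e+04.
Re > 4000 → turbulent. Relative roughness ε/D = 0.00141/0.181 = 0.00779. Haaland: 1/√f = -1.8 log₁₀[(0.00779/3.7)^1.11 + 6.9/3.195e+04] = -1.8 log₁₀[0.00107 + 0.000216] = 5.204, so f = 0.03692.
Darcy-Weisbach: ΔP = f(L/D)(ρV²/2) = 0.03692·(9.42/0.181)·(817·0.497²/2) = 0.03692·52.04·100.9 = 193.9 Pa.
Head loss h_f = ΔP/(ρg) = 193.9/(817·9.81) = 0.0242 m.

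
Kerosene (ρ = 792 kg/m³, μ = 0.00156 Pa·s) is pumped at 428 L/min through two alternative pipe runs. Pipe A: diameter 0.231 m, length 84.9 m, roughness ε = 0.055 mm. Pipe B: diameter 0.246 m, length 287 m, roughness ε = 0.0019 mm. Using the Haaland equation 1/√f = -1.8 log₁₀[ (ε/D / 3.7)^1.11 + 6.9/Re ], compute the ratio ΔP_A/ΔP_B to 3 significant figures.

Pipe A: V = Q/A = 0.007133/0.04191 = 0.1702 m/s; Re = 1.996e+04; ε/D = 0.000238; Haaland → f = 0.02617; ΔP_A = f(L/D)(ρV²/2) = 110.3 Pa.
Pipe B: V = Q/A = 0.007133/0.04753 = 0.1501 m/s; Re = 1.874e+04; ε/D = 7.72e-06; Haaland → f = 0.02618; ΔP_B = f(L/D)(ρV²/2) = 272.5 Pa.
ΔP_A/ΔP_B = 110.3/272.5 = 0.405.

ΔP_A/ΔP_B ≈ 0.405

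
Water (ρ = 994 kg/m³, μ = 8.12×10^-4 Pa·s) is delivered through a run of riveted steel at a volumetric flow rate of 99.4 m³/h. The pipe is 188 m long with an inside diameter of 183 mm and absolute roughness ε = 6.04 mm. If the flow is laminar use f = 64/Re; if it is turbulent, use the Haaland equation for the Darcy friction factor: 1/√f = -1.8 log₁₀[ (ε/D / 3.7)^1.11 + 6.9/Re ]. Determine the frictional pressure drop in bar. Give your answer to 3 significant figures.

ΔP ≈ 0.336 bar

Q = 99.4 m³/h = 99.4/3600 = 0.02761 m³/s.
Cross-sectional area A = πD²/4 = π(0.183)²/4 = 0.0263 m²; mean velocity V = Q/A = 0.02761/0.0263 = 1.05 m/s.
Reynolds number Re = ρVD/μ = 994 · 1.05 · 0.183 / 0.000812 = 2.352e+05.
Re > 4000 → turbulent. Relative roughness ε/D = 0.00604/0.183 = 0.033. Haaland: 1/√f = -1.8 log₁₀[(0.033/3.7)^1.11 + 6.9/2.352e+05] = -1.8 log₁₀[0.00531 + 2.93e-05] = 4.091, so f = 0.05976.
Darcy-Weisbach: ΔP = f(L/D)(ρV²/2) = 0.05976·(188/0.183)·(994·1.05²/2) = 0.05976·1027·547.7 = 3.362e+04 Pa.
ΔP = 3.362e+04 Pa = 0.336 bar.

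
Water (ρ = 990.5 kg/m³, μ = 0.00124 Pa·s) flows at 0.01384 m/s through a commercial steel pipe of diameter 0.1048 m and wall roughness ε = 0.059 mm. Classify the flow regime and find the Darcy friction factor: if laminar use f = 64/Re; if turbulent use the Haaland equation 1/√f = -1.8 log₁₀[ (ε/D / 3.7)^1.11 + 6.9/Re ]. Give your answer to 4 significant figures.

f ≈ 0.05524

Re = ρVD/μ = 990.5·0.01384·0.1048/0.00124 = 1159.
Re < 2300 → laminar, so f = 64/Re = 0.05524 (roughness is irrelevant in laminar flow).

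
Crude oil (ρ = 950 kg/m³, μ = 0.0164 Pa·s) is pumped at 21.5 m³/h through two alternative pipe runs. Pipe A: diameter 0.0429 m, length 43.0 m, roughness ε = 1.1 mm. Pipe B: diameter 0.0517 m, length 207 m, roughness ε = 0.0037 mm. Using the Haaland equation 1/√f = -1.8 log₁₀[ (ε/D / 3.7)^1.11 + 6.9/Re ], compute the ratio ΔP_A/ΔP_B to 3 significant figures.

ΔP_A/ΔP_B ≈ 0.928

Pipe A: V = Q/A = 0.005972/0.001445 = 4.132 m/s; Re = 1.027e+04; ε/D = 0.0256; Haaland → f = 0.05688; ΔP_A = f(L/D)(ρV²/2) = 4.623e+05 Pa.
Pipe B: V = Q/A = 0.005972/0.002099 = 2.845 m/s; Re = 8520; ε/D = 7.16e-05; Haaland → f = 0.03236; ΔP_B = f(L/D)(ρV²/2) = 4.981e+05 Pa.
ΔP_A/ΔP_B = 4.623e+05/4.981e+05 = 0.928.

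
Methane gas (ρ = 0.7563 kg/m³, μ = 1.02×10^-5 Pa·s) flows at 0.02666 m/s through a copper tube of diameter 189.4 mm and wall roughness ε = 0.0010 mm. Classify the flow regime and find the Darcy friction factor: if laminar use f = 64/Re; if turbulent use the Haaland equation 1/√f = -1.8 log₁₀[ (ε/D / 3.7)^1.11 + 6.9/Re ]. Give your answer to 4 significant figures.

Re = ρVD/μ = 0.7563·0.02666·0.1894/1.02e-05 = 374.4.
Re < 2300 → laminar, so f = 64/Re = 0.1709 (roughness is irrelevant in laminar flow).

f ≈ 0.1709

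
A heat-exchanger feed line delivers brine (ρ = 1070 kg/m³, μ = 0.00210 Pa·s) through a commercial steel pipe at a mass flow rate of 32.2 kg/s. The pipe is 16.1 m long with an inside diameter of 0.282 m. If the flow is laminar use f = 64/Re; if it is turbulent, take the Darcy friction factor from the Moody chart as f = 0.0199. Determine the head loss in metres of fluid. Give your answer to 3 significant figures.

h_f ≈ 0.0134 m

A = πD²/4 = π(0.282)²/4 = 0.06246 m²; mean velocity V = ṁ/(ρA) = 32.2/(1070 · 0.06246) = 0.4818 m/s.
Reynolds number Re = ρVD/μ = 1070 · 0.4818 · 0.282 / 0.0021 = 6.923e+04.
Re > 4000 → turbulent; use the Moody-chart value f = 0.0199.
Darcy-Weisbach: ΔP = f(L/D)(ρV²/2) = 0.0199·(16.1/0.282)·(1070·0.4818²/2) = 0.0199·57.09·124.2 = 141.1 Pa.
Head loss h_f = ΔP/(ρg) = 141.1/(1070·9.81) = 0.0134 m.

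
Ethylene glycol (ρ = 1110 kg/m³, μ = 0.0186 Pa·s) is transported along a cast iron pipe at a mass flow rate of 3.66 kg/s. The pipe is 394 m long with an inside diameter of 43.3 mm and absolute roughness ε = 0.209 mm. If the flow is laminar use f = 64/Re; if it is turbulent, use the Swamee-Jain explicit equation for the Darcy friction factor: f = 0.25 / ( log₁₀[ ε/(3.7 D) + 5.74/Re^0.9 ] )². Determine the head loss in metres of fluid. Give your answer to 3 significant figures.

A = πD²/4 = π(0.0433)²/4 = 0.001473 m²; mean velocity V = ṁ/(ρA) = 3.66/(1110 · 0.001473) = 2.239 m/s.
Reynolds number Re = ρVD/μ = 1110 · 2.239 · 0.0433 / 0.0186 = 5786.
Re > 4000 → turbulent. Relative roughness ε/D = 0.000209/0.0433 = 0.00483. Swamee-Jain: f = 0.25/(log₁₀[0.00483/3.7 + 5.74/5786^0.9])² = 0.25/(log₁₀[0.0013 + 0.00236])² = 0.25/(-2.436)² = 0.04213.
Darcy-Weisbach: ΔP = f(L/D)(ρV²/2) = 0.04213·(394/0.0433)·(1110·2.239²/2) = 0.04213·9099·2783 = 1.067e+06 Pa.
Head loss h_f = ΔP/(ρg) = 1.067e+06/(1110·9.81) = 98.0 m.

h_f ≈ 98.0 m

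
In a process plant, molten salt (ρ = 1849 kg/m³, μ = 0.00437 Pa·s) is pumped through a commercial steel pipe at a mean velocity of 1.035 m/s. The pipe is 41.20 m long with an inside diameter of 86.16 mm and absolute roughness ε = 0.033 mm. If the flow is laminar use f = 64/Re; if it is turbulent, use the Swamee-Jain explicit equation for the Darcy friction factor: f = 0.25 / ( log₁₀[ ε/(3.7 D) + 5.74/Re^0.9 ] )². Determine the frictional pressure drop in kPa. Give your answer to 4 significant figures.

ΔP ≈ 11.09 kPa

Reynolds number Re = ρVD/μ = 1849 · 1.035 · 0.08616 / 0.00437 = 3.773e+04.
Re > 4000 → turbulent. Relative roughness ε/D = 3.3e-05/0.08616 = 0.000383. Swamee-Jain: f = 0.25/(log₁₀[0.000383/3.7 + 5.74/3.773e+04^0.9])² = 0.25/(log₁₀[0.000104 + 0.000436])² = 0.25/(-3.268)² = 0.02341.
Darcy-Weisbach: ΔP = f(L/D)(ρV²/2) = 0.02341·(41.2/0.08616)·(1849·1.035²/2) = 0.02341·478.2·990.3 = 1.109e+04 Pa.
ΔP = 1.109e+04 Pa = 11.09 kPa.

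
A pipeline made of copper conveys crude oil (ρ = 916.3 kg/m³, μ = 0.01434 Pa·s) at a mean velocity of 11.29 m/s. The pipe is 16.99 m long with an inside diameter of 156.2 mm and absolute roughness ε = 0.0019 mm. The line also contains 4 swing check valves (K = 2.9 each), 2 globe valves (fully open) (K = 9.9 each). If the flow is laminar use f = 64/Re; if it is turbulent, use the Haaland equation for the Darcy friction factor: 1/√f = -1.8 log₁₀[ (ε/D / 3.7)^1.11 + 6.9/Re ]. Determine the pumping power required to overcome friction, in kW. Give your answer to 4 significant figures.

P ≈ 420.7 kW

Reynolds number Re = ρVD/μ = 916.3 · 11.29 · 0.1562 / 0.0143 = 1.127e+05.
Re > 4000 → turbulent. Relative roughness ε/D = 1.9e-06/0.1562 = 1.22e-05. Haaland: 1/√f = -1.8 log₁₀[(1.22e-05/3.7)^1.11 + 6.9/1.127e+05] = -1.8 log₁₀[8.2e-07 + 6.12e-05] = 7.573, so f = 0.01744.
Total minor-loss coefficient ΣK = 4·2.9 + 2·9.9 = 31.4.
ΔP = [f·L/D + ΣK]·(ρV²/2) = [0.01744·16.99/0.1562 + 31.4]·(916.3·11.29²/2) = [1.897 + 31.4]·5.84e+04 = 1.944e+06 Pa.
Q = V·A = 11.29·0.01916 = 0.2163 m³/s.
Pumping power P = QΔP = 0.2163·1.944e+06 = 420670 W = 420.7 kW.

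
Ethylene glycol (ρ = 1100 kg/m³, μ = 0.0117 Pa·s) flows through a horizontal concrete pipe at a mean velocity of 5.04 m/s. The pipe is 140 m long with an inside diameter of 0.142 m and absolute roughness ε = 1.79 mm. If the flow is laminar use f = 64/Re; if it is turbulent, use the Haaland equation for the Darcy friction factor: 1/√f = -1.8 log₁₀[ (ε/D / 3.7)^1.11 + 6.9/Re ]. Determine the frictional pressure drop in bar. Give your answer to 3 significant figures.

ΔP ≈ 5.77 bar

Reynolds number Re = ρVD/μ = 1100 · 5.04 · 0.142 / 0.0117 = 6.729e+04.
Re > 4000 → turbulent. Relative roughness ε/D = 0.00179/0.142 = 0.0126. Haaland: 1/√f = -1.8 log₁₀[(0.0126/3.7)^1.11 + 6.9/6.729e+04] = -1.8 log₁₀[0.00182 + 0.000103] = 4.888, so f = 0.04186.
Darcy-Weisbach: ΔP = f(L/D)(ρV²/2) = 0.04186·(140/0.142)·(1100·5.04²/2) = 0.04186·985.9·1.397e+04 = 5.766e+05 Pa.
ΔP = 5.766e+05 Pa = 5.77 bar.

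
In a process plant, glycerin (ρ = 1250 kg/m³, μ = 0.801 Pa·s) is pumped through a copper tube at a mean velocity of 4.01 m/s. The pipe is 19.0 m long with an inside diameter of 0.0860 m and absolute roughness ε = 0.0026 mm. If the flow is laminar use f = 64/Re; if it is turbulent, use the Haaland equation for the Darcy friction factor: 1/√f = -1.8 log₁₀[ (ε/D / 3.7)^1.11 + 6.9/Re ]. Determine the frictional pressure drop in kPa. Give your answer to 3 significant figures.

Reynolds number Re = ρVD/μ = 1250 · 4.01 · 0.086 / 0.801 = 538.2.
Re < 2300 → laminar flow, so f = 64/Re = 64/538.2 = 0.1189 (the turbulent correlation is not needed).
Darcy-Weisbach: ΔP = f(L/D)(ρV²/2) = 0.1189·(19/0.086)·(1250·4.01²/2) = 0.1189·220.9·1.005e+04 = 2.64e+05 Pa.
ΔP = 2.64e+05 Pa = 264 kPa.

ΔP ≈ 264 kPa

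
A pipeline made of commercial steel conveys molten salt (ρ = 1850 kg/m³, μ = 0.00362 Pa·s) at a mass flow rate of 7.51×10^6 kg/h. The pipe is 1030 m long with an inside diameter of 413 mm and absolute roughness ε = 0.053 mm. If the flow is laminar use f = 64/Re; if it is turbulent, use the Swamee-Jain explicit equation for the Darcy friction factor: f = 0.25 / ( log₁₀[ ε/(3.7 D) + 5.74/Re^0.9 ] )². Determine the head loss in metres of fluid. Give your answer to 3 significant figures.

ṁ = 7.51×10^6 kg/h = 7.51×10^6/3600 = 2086 kg/s.
A = πD²/4 = π(0.413)²/4 = 0.134 m²; mean velocity V = ṁ/(ρA) = 2086/(1850 · 0.134) = 8.417 m/s.
Reynolds number Re = ρVD/μ = 1850 · 8.417 · 0.413 / 0.00362 = 1.777e+06.
Re > 4000 → turbulent. Relative roughness ε/D = 5.3e-05/0.413 = 0.000128. Swamee-Jain: f = 0.25/(log₁₀[0.000128/3.7 + 5.74/1.777e+06^0.9])² = 0.25/(log₁₀[3.47e-05 + 1.36e-05])² = 0.25/(-4.316)² = 0.01342.
Darcy-Weisbach: ΔP = f(L/D)(ρV²/2) = 0.01342·(1030/0.413)·(1850·8.417²/2) = 0.01342·2494·6.554e+04 = 2.194e+06 Pa.
Head loss h_f = ΔP/(ρg) = 2.194e+06/(1850·9.81) = 121 m.

h_f ≈ 121 m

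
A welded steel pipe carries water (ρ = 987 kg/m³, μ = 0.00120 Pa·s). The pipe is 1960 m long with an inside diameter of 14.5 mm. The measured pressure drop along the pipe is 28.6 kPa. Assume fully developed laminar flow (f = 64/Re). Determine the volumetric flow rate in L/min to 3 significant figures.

Q ≈ 0.792 L/min

For laminar flow, f = 64/Re with Re = ρVD/μ, so Darcy-Weisbach reduces to ΔP = 32μLV/D². Solving for V: V = ΔP·D²/(32μL) = 2.86e+04·(0.0145)²/(32·0.0012·1960) = 0.07989 m/s.
Check: Re = ρVD/μ = 987·0.07989·0.0145/0.0012 = 952.8 < 2300, so the laminar assumption holds.
Q = V·A = 0.07989·(π/4·0.0145²) = 1.319e-05 m³/s = 0.792 L/min.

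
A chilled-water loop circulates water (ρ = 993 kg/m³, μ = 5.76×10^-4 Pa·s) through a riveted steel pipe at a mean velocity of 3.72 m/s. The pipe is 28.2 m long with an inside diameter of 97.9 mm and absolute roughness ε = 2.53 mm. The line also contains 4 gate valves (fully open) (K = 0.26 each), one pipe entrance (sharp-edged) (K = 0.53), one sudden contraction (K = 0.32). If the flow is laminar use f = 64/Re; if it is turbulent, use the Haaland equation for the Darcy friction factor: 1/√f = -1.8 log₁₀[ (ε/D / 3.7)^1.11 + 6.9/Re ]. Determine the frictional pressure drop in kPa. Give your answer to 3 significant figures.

Reynolds number Re = ρVD/μ = 993 · 3.72 · 0.0979 / 0.000576 = 6.278e+05.
Re > 4000 → turbulent. Relative roughness ε/D = 0.00253/0.0979 = 0.0258. Haaland: 1/√f = -1.8 log₁₀[(0.0258/3.7)^1.11 + 6.9/6.278e+05] = -1.8 log₁₀[0.00405 + 1.1e-05] = 4.305, so f = 0.05395.
Total minor-loss coefficient ΣK = 4·0.26 + 1·0.53 + 1·0.32 = 1.89.
ΔP = [f·L/D + ΣK]·(ρV²/2) = [0.05395·28.2/0.0979 + 1.89]·(993·3.72²/2) = [15.54 + 1.89]·6871 = 1.198e+05 Pa.
ΔP = 1.198e+05 Pa = 120 kPa.

ΔP ≈ 120 kPa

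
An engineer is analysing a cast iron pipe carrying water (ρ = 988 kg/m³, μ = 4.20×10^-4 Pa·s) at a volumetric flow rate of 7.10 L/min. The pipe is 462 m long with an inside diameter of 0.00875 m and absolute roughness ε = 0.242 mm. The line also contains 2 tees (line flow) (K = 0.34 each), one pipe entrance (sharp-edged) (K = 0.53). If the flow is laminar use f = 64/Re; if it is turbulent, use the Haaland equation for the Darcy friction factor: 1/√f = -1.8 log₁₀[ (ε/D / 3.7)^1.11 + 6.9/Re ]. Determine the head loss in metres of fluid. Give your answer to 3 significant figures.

Q = 7.10 L/min = 7.10/60000 = 0.0001183 m³/s.
Cross-sectional area A = πD²/4 = π(0.00875)²/4 = 6.013e-05 m²; mean velocity V = Q/A = 0.0001183/6.013e-05 = 1.968 m/s.
Reynolds number Re = ρVD/μ = 988 · 1.968 · 0.00875 / 0.00042 = 4.051e+04.
Re > 4000 → turbulent. Relative roughness ε/D = 0.000242/0.00875 = 0.0277. Haaland: 1/√f = -1.8 log₁₀[(0.0277/3.7)^1.11 + 6.9/4.051e+04] = -1.8 log₁₀[0.00436 + 0.00017] = 4.219, so f = 0.05619.
Total minor-loss coefficient ΣK = 2·0.34 + 1·0.53 = 1.21.
ΔP = [f·L/D + ΣK]·(ρV²/2) = [0.05619·462/0.00875 + 1.21]·(988·1.968²/2) = [2967 + 1.21]·1913 = 5.678e+06 Pa.
Head loss h_f = ΔP/(ρg) = 5.678e+06/(988·9.81) = 586 m.

h_f ≈ 586 m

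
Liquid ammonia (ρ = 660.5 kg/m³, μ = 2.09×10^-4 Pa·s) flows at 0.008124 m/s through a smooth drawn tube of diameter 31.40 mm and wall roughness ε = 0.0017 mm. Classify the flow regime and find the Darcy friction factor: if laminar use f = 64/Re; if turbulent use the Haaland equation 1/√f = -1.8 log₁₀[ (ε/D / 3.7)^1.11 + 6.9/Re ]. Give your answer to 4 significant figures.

Re = ρVD/μ = 660.5·0.008124·0.0314/0.000209 = 806.2.
Re < 2300 → laminar, so f = 64/Re = 0.07939 (roughness is irrelevant in laminar flow).

f ≈ 0.07939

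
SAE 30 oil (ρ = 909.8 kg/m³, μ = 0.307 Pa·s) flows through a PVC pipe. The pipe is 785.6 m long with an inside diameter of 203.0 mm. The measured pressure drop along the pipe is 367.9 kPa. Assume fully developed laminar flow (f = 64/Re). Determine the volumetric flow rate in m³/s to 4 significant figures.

Q ≈ 0.06358 m³/s

For laminar flow, f = 64/Re with Re = ρVD/μ, so Darcy-Weisbach reduces to ΔP = 32μLV/D². Solving for V: V = ΔP·D²/(32μL) = 3.679e+05·(0.203)²/(32·0.307·785.6) = 1.964 m/s.
Check: Re = ρVD/μ = 909.8·1.964·0.203/0.307 = 1182 < 2300, so the laminar assumption holds.
Q = V·A = 1.964·(π/4·0.203²) = 0.06358 m³/s = 0.06358 m³/s.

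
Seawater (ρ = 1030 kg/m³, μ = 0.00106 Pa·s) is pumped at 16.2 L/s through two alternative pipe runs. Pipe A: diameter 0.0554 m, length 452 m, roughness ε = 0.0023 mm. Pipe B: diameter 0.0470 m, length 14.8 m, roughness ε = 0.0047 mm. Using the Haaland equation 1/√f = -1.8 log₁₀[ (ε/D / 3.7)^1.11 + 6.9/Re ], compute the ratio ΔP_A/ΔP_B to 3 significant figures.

ΔP_A/ΔP_B ≈ 13.2

Pipe A: V = Q/A = 0.0162/0.002411 = 6.721 m/s; Re = 3.618e+05; ε/D = 4.15e-05; Haaland → f = 0.01426; ΔP_A = f(L/D)(ρV²/2) = 2.706e+06 Pa.
Pipe B: V = Q/A = 0.0162/0.001735 = 9.337 m/s; Re = 4.264e+05; ε/D = 0.0001; Haaland → f = 0.01454; ΔP_B = f(L/D)(ρV²/2) = 2.056e+05 Pa.
ΔP_A/ΔP_B = 2.706e+06/2.056e+05 = 13.2.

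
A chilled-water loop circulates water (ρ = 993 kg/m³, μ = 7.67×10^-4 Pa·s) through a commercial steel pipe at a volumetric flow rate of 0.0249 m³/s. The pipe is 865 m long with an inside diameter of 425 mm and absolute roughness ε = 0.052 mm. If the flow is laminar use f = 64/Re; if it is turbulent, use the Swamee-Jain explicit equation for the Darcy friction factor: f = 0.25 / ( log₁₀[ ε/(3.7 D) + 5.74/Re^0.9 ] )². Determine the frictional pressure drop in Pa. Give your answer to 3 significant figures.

ΔP ≈ 582 Pa

Cross-sectional area A = πD²/4 = π(0.425)²/4 = 0.1419 m²; mean velocity V = Q/A = 0.0249/0.1419 = 0.1755 m/s.
Reynolds number Re = ρVD/μ = 993 · 0.1755 · 0.425 / 0.000767 = 9.658e+04.
Re > 4000 → turbulent. Relative roughness ε/D = 5.2e-05/0.425 = 0.000122. Swamee-Jain: f = 0.25/(log₁₀[0.000122/3.7 + 5.74/9.658e+04^0.9])² = 0.25/(log₁₀[3.31e-05 + 0.000187])² = 0.25/(-3.657)² = 0.01869.
Darcy-Weisbach: ΔP = f(L/D)(ρV²/2) = 0.01869·(865/0.425)·(993·0.1755²/2) = 0.01869·2035·15.3 = 582 Pa.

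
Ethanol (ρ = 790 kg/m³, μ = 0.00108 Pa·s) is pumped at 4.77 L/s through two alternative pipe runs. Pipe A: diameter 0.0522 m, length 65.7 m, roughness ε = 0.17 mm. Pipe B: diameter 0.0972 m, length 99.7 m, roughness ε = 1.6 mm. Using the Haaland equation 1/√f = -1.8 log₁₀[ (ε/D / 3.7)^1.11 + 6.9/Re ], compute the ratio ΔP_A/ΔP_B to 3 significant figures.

ΔP_A/ΔP_B ≈ 8.98

Pipe A: V = Q/A = 0.00477/0.00214 = 2.229 m/s; Re = 8.511e+04; ε/D = 0.00326; Haaland → f = 0.02813; ΔP_A = f(L/D)(ρV²/2) = 6.947e+04 Pa.
Pipe B: V = Q/A = 0.00477/0.00742 = 0.6428 m/s; Re = 4.571e+04; ε/D = 0.0165; Haaland → f = 0.04621; ΔP_B = f(L/D)(ρV²/2) = 7736 Pa.
ΔP_A/ΔP_B = 6.947e+04/7736 = 8.98.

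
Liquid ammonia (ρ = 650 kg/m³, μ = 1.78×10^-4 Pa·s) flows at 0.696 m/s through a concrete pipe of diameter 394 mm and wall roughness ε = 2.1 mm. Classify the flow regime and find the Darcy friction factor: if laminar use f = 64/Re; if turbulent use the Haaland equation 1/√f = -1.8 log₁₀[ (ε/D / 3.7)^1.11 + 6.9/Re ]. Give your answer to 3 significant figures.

f ≈ 0.0311

Re = ρVD/μ = 650·0.696·0.394/0.000178 = 1.001e+06.
Re > 4000 → turbulent. ε/D = 0.0021/0.394 = 0.00533; Haaland: 1/√f = -1.8 log₁₀[0.000701 + 6.89e-06] = 5.67, so f = 0.03111.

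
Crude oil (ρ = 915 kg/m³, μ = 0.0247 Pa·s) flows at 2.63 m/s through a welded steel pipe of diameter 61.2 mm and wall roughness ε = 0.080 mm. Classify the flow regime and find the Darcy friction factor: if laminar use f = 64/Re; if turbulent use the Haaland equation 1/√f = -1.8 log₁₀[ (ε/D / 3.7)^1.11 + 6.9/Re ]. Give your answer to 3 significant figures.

f ≈ 0.0371

Re = ρVD/μ = 915·2.63·0.0612/0.0247 = 5963.
Re > 4000 → turbulent. ε/D = 8e-05/0.0612 = 0.00131; Haaland: 1/√f = -1.8 log₁₀[0.000147 + 0.00116] = 5.192, so f = 0.03709.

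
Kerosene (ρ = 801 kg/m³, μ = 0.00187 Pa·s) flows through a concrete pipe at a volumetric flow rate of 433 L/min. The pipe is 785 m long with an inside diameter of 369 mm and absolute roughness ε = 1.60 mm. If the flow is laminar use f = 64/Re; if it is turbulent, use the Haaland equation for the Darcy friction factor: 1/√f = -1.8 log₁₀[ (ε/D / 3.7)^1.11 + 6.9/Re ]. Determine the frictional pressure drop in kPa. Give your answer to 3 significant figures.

Q = 433 L/min = 433/60000 = 0.007217 m³/s.
Cross-sectional area A = πD²/4 = π(0.369)²/4 = 0.1069 m²; mean velocity V = Q/A = 0.007217/0.1069 = 0.06748 m/s.
Reynolds number Re = ρVD/μ = 801 · 0.06748 · 0.369 / 0.00187 = 1.067e+04.
Re > 4000 → turbulent. Relative roughness ε/D = 0.0016/0.369 = 0.00434. Haaland: 1/√f = -1.8 log₁₀[(0.00434/3.7)^1.11 + 6.9/1.067e+04] = -1.8 log₁₀[0.000558 + 0.000647] = 5.254, so f = 0.03622.
Darcy-Weisbach: ΔP = f(L/D)(ρV²/2) = 0.03622·(785/0.369)·(801·0.06748²/2) = 0.03622·2127·1.824 = 140.5 Pa.
ΔP = 140.5 Pa = 0.141 kPa.

ΔP ≈ 0.141 kPa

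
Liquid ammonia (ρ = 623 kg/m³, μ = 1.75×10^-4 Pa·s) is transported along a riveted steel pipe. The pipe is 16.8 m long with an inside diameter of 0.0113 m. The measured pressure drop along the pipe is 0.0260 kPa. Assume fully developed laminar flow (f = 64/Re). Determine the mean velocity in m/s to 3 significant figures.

For laminar flow, f = 64/Re with Re = ρVD/μ, so Darcy-Weisbach reduces to ΔP = 32μLV/D². Solving for V: V = ΔP·D²/(32μL) = 26·(0.0113)²/(32·0.000175·16.8) = 0.03529 m/s.
Check: Re = ρVD/μ = 623·0.03529·0.0113/0.000175 = 1420 < 2300, so the laminar assumption holds.

V ≈ 0.0353 m/s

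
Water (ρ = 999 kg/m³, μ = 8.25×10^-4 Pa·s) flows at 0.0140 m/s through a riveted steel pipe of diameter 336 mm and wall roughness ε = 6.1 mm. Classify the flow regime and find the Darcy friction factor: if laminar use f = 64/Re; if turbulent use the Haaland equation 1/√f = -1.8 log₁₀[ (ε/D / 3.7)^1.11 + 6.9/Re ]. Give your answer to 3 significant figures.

Re = ρVD/μ = 999·0.014·0.336/0.000825 = 5696.
Re > 4000 → turbulent. ε/D = 0.0061/0.336 = 0.0182; Haaland: 1/√f = -1.8 log₁₀[0.00273 + 0.00121] = 4.327, so f = 0.05341.

f ≈ 0.0534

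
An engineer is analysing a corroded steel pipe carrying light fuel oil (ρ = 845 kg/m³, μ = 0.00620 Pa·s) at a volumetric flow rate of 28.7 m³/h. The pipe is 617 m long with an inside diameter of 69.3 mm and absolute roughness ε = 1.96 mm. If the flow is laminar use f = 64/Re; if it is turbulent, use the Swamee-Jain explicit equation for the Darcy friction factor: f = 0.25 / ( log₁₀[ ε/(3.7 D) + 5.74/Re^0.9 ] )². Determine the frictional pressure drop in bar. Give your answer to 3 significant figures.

Q = 28.7 m³/h = 28.7/3600 = 0.007972 m³/s.
Cross-sectional area A = πD²/4 = π(0.0693)²/4 = 0.003772 m²; mean velocity V = Q/A = 0.007972/0.003772 = 2.114 m/s.
Reynolds number Re = ρVD/μ = 845 · 2.114 · 0.0693 / 0.0062 = 1.996e+04.
Re > 4000 → turbulent. Relative roughness ε/D = 0.00196/0.0693 = 0.0283. Swamee-Jain: f = 0.25/(log₁₀[0.0283/3.7 + 5.74/1.996e+04^0.9])² = 0.25/(log₁₀[0.00764 + 0.000774])² = 0.25/(-2.075)² = 0.05808.
Darcy-Weisbach: ΔP = f(L/D)(ρV²/2) = 0.05808·(617/0.0693)·(845·2.114²/2) = 0.05808·8903·1887 = 9.759e+05 Pa.
ΔP = 9.759e+05 Pa = 9.76 bar.

ΔP ≈ 9.76 bar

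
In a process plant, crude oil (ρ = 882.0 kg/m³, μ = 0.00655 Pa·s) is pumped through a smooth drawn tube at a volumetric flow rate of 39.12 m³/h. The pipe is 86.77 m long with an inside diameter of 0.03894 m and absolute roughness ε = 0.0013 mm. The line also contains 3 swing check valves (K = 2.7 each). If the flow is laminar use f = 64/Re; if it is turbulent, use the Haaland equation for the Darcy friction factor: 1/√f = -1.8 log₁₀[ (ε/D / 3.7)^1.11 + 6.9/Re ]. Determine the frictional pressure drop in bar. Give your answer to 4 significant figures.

ΔP ≈ 20.16 bar

Q = 39.12 m³/h = 39.12/3600 = 0.01087 m³/s.
Cross-sectional area A = πD²/4 = π(0.03894)²/4 = 0.001191 m²; mean velocity V = Q/A = 0.01087/0.001191 = 9.125 m/s.
Reynolds number Re = ρVD/μ = 882 · 9.125 · 0.03894 / 0.00655 = 4.785e+04.
Re > 4000 → turbulent. Relative roughness ε/D = 1.3e-06/0.03894 = 3.34e-05. Haaland: 1/√f = -1.8 log₁₀[(3.34e-05/3.7)^1.11 + 6.9/4.785e+04] = -1.8 log₁₀[2.51e-06 + 0.000144] = 6.9, so f = 0.021.
Total minor-loss coefficient ΣK = 3·2.7 = 8.1.
ΔP = [f·L/D + ΣK]·(ρV²/2) = [0.021·86.77/0.03894 + 8.1]·(882·9.125²/2) = [46.8 + 8.1]·3.672e+04 = 2.016e+06 Pa.
ΔP = 2.016e+06 Pa = 20.16 bar.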